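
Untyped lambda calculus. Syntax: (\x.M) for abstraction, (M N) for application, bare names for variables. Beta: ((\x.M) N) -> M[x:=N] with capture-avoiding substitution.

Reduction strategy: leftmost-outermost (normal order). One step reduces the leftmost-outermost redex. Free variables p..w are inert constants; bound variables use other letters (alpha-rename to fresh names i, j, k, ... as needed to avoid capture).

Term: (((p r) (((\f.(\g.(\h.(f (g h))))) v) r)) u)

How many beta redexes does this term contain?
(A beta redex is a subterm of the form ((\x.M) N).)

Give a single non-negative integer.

Term: (((p r) (((\f.(\g.(\h.(f (g h))))) v) r)) u)
  Redex: ((\f.(\g.(\h.(f (g h))))) v)
Total redexes: 1

Answer: 1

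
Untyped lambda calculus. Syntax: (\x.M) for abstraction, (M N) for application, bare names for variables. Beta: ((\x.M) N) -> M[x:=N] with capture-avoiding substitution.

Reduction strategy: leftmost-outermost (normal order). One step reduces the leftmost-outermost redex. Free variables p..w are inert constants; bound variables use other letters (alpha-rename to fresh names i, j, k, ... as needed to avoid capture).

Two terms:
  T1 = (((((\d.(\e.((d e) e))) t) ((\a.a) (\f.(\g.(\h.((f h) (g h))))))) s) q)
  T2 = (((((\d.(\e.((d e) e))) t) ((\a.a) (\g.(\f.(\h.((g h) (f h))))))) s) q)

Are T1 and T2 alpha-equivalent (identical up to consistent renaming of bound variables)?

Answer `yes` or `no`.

Answer: yes

Derivation:
Term 1: (((((\d.(\e.((d e) e))) t) ((\a.a) (\f.(\g.(\h.((f h) (g h))))))) s) q)
Term 2: (((((\d.(\e.((d e) e))) t) ((\a.a) (\g.(\f.(\h.((g h) (f h))))))) s) q)
Alpha-equivalence: compare structure up to binder renaming.
Result: True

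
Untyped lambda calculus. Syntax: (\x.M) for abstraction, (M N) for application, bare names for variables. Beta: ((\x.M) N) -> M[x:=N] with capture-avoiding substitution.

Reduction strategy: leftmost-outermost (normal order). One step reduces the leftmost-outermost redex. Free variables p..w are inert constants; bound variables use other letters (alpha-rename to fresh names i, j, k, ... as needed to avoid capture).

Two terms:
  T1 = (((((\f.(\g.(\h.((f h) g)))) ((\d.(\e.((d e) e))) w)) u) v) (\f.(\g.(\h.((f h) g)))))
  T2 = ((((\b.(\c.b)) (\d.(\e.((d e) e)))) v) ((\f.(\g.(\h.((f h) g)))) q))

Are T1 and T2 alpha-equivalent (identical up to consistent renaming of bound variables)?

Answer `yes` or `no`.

Answer: no

Derivation:
Term 1: (((((\f.(\g.(\h.((f h) g)))) ((\d.(\e.((d e) e))) w)) u) v) (\f.(\g.(\h.((f h) g)))))
Term 2: ((((\b.(\c.b)) (\d.(\e.((d e) e)))) v) ((\f.(\g.(\h.((f h) g)))) q))
Alpha-equivalence: compare structure up to binder renaming.
Result: False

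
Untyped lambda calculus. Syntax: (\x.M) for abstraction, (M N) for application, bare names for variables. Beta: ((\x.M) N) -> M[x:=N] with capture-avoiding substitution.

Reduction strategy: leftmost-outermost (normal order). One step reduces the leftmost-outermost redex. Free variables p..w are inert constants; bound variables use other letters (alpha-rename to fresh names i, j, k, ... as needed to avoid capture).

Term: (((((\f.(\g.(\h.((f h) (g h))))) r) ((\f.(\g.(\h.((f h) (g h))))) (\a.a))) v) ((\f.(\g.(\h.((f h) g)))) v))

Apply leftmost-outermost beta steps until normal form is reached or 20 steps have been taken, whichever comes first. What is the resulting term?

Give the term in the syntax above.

Answer: (((r v) (\h.(h (v h)))) (\g.(\h.((v h) g))))

Derivation:
Step 0: (((((\f.(\g.(\h.((f h) (g h))))) r) ((\f.(\g.(\h.((f h) (g h))))) (\a.a))) v) ((\f.(\g.(\h.((f h) g)))) v))
Step 1: ((((\g.(\h.((r h) (g h)))) ((\f.(\g.(\h.((f h) (g h))))) (\a.a))) v) ((\f.(\g.(\h.((f h) g)))) v))
Step 2: (((\h.((r h) (((\f.(\g.(\h.((f h) (g h))))) (\a.a)) h))) v) ((\f.(\g.(\h.((f h) g)))) v))
Step 3: (((r v) (((\f.(\g.(\h.((f h) (g h))))) (\a.a)) v)) ((\f.(\g.(\h.((f h) g)))) v))
Step 4: (((r v) ((\g.(\h.(((\a.a) h) (g h)))) v)) ((\f.(\g.(\h.((f h) g)))) v))
Step 5: (((r v) (\h.(((\a.a) h) (v h)))) ((\f.(\g.(\h.((f h) g)))) v))
Step 6: (((r v) (\h.(h (v h)))) ((\f.(\g.(\h.((f h) g)))) v))
Step 7: (((r v) (\h.(h (v h)))) (\g.(\h.((v h) g))))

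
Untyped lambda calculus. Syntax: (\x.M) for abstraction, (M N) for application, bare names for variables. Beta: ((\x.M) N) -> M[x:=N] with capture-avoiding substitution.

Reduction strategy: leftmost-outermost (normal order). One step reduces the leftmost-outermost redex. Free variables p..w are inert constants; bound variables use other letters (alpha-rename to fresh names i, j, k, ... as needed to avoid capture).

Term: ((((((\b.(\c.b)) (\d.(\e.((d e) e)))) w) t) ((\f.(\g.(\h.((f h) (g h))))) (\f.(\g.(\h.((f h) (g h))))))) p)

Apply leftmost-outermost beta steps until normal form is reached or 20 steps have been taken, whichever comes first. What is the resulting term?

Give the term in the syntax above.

Step 0: ((((((\b.(\c.b)) (\d.(\e.((d e) e)))) w) t) ((\f.(\g.(\h.((f h) (g h))))) (\f.(\g.(\h.((f h) (g h))))))) p)
Step 1: (((((\c.(\d.(\e.((d e) e)))) w) t) ((\f.(\g.(\h.((f h) (g h))))) (\f.(\g.(\h.((f h) (g h))))))) p)
Step 2: ((((\d.(\e.((d e) e))) t) ((\f.(\g.(\h.((f h) (g h))))) (\f.(\g.(\h.((f h) (g h))))))) p)
Step 3: (((\e.((t e) e)) ((\f.(\g.(\h.((f h) (g h))))) (\f.(\g.(\h.((f h) (g h))))))) p)
Step 4: (((t ((\f.(\g.(\h.((f h) (g h))))) (\f.(\g.(\h.((f h) (g h))))))) ((\f.(\g.(\h.((f h) (g h))))) (\f.(\g.(\h.((f h) (g h))))))) p)
Step 5: (((t (\g.(\h.(((\f.(\g.(\h.((f h) (g h))))) h) (g h))))) ((\f.(\g.(\h.((f h) (g h))))) (\f.(\g.(\h.((f h) (g h))))))) p)
Step 6: (((t (\g.(\h.((\g.(\i.((h i) (g i)))) (g h))))) ((\f.(\g.(\h.((f h) (g h))))) (\f.(\g.(\h.((f h) (g h))))))) p)
Step 7: (((t (\g.(\h.(\i.((h i) ((g h) i)))))) ((\f.(\g.(\h.((f h) (g h))))) (\f.(\g.(\h.((f h) (g h))))))) p)
Step 8: (((t (\g.(\h.(\i.((h i) ((g h) i)))))) (\g.(\h.(((\f.(\g.(\h.((f h) (g h))))) h) (g h))))) p)
Step 9: (((t (\g.(\h.(\i.((h i) ((g h) i)))))) (\g.(\h.((\g.(\i.((h i) (g i)))) (g h))))) p)
Step 10: (((t (\g.(\h.(\i.((h i) ((g h) i)))))) (\g.(\h.(\i.((h i) ((g h) i)))))) p)

Answer: (((t (\g.(\h.(\i.((h i) ((g h) i)))))) (\g.(\h.(\i.((h i) ((g h) i)))))) p)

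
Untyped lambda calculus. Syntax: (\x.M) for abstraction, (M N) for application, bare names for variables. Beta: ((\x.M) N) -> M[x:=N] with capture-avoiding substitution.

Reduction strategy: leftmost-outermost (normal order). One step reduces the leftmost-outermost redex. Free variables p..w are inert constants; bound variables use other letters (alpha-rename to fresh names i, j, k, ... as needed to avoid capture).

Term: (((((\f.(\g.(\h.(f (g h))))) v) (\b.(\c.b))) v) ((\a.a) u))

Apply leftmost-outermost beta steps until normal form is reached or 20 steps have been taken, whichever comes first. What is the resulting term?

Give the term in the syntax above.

Answer: ((v (\c.v)) u)

Derivation:
Step 0: (((((\f.(\g.(\h.(f (g h))))) v) (\b.(\c.b))) v) ((\a.a) u))
Step 1: ((((\g.(\h.(v (g h)))) (\b.(\c.b))) v) ((\a.a) u))
Step 2: (((\h.(v ((\b.(\c.b)) h))) v) ((\a.a) u))
Step 3: ((v ((\b.(\c.b)) v)) ((\a.a) u))
Step 4: ((v (\c.v)) ((\a.a) u))
Step 5: ((v (\c.v)) u)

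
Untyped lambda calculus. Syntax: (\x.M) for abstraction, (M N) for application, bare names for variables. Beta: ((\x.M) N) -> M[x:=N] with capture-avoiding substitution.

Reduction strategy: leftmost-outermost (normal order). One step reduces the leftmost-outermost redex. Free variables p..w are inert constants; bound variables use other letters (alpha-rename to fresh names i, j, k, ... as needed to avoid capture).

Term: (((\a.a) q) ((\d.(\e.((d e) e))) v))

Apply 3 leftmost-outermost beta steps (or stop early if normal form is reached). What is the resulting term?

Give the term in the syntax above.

Step 0: (((\a.a) q) ((\d.(\e.((d e) e))) v))
Step 1: (q ((\d.(\e.((d e) e))) v))
Step 2: (q (\e.((v e) e)))
Step 3: (normal form reached)

Answer: (q (\e.((v e) e)))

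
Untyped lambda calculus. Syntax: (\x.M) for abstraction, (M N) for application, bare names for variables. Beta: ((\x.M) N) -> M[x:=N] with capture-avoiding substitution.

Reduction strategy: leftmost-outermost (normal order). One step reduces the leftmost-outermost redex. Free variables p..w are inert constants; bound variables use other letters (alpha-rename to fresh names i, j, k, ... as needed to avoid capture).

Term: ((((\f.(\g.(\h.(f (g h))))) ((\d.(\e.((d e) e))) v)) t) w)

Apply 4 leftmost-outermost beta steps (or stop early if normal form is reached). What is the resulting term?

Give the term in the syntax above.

Step 0: ((((\f.(\g.(\h.(f (g h))))) ((\d.(\e.((d e) e))) v)) t) w)
Step 1: (((\g.(\h.(((\d.(\e.((d e) e))) v) (g h)))) t) w)
Step 2: ((\h.(((\d.(\e.((d e) e))) v) (t h))) w)
Step 3: (((\d.(\e.((d e) e))) v) (t w))
Step 4: ((\e.((v e) e)) (t w))

Answer: ((\e.((v e) e)) (t w))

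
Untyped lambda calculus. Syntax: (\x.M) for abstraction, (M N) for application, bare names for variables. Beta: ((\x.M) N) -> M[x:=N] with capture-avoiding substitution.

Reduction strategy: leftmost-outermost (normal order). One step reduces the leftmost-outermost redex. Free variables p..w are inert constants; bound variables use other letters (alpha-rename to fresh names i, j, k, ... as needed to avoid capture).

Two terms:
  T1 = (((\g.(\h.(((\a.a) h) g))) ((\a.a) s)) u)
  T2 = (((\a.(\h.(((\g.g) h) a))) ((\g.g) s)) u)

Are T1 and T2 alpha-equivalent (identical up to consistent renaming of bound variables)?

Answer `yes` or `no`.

Answer: yes

Derivation:
Term 1: (((\g.(\h.(((\a.a) h) g))) ((\a.a) s)) u)
Term 2: (((\a.(\h.(((\g.g) h) a))) ((\g.g) s)) u)
Alpha-equivalence: compare structure up to binder renaming.
Result: True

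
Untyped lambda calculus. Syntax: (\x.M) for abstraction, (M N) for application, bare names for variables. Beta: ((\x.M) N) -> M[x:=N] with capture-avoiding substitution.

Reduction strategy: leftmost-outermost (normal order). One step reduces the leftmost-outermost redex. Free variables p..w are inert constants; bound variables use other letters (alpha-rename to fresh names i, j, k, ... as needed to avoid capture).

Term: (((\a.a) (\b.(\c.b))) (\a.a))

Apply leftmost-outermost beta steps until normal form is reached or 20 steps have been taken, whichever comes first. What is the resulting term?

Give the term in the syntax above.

Answer: (\c.(\a.a))

Derivation:
Step 0: (((\a.a) (\b.(\c.b))) (\a.a))
Step 1: ((\b.(\c.b)) (\a.a))
Step 2: (\c.(\a.a))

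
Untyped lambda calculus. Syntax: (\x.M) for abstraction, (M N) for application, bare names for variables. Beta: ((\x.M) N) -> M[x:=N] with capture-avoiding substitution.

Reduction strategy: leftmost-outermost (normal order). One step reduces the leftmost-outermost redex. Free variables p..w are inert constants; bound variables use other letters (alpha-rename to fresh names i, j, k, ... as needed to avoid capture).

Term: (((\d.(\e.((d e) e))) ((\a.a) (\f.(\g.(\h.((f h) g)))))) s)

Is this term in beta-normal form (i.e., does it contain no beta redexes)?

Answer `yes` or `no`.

Term: (((\d.(\e.((d e) e))) ((\a.a) (\f.(\g.(\h.((f h) g)))))) s)
Found 2 beta redex(es).

Answer: no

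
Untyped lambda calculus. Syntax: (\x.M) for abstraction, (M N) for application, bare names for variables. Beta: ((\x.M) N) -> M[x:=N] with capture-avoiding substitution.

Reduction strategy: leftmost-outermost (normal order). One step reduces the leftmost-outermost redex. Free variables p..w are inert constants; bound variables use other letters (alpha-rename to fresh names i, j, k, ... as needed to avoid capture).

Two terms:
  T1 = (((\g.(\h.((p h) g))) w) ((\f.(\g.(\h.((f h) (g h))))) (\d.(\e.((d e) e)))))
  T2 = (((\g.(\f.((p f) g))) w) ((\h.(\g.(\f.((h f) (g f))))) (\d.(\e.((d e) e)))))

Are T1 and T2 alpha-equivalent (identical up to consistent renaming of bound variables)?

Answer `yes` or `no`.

Term 1: (((\g.(\h.((p h) g))) w) ((\f.(\g.(\h.((f h) (g h))))) (\d.(\e.((d e) e)))))
Term 2: (((\g.(\f.((p f) g))) w) ((\h.(\g.(\f.((h f) (g f))))) (\d.(\e.((d e) e)))))
Alpha-equivalence: compare structure up to binder renaming.
Result: True

Answer: yes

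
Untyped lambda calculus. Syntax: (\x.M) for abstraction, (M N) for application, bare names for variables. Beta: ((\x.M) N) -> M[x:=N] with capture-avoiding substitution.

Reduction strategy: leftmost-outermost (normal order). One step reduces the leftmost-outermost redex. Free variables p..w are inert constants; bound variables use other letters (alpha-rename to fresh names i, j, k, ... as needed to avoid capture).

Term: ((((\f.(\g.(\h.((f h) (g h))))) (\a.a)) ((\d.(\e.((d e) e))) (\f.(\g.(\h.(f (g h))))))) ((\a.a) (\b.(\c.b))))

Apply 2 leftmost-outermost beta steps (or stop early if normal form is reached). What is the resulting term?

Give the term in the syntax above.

Answer: ((\h.(((\a.a) h) (((\d.(\e.((d e) e))) (\f.(\g.(\h.(f (g h)))))) h))) ((\a.a) (\b.(\c.b))))

Derivation:
Step 0: ((((\f.(\g.(\h.((f h) (g h))))) (\a.a)) ((\d.(\e.((d e) e))) (\f.(\g.(\h.(f (g h))))))) ((\a.a) (\b.(\c.b))))
Step 1: (((\g.(\h.(((\a.a) h) (g h)))) ((\d.(\e.((d e) e))) (\f.(\g.(\h.(f (g h))))))) ((\a.a) (\b.(\c.b))))
Step 2: ((\h.(((\a.a) h) (((\d.(\e.((d e) e))) (\f.(\g.(\h.(f (g h)))))) h))) ((\a.a) (\b.(\c.b))))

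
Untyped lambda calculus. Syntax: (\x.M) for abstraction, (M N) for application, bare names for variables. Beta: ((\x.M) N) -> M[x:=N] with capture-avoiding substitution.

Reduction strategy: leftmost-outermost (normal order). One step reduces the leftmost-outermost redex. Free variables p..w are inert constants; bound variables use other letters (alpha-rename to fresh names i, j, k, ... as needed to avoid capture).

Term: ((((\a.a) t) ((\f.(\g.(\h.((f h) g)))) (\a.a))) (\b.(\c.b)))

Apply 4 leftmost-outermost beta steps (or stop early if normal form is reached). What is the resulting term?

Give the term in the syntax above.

Answer: ((t (\g.(\h.(h g)))) (\b.(\c.b)))

Derivation:
Step 0: ((((\a.a) t) ((\f.(\g.(\h.((f h) g)))) (\a.a))) (\b.(\c.b)))
Step 1: ((t ((\f.(\g.(\h.((f h) g)))) (\a.a))) (\b.(\c.b)))
Step 2: ((t (\g.(\h.(((\a.a) h) g)))) (\b.(\c.b)))
Step 3: ((t (\g.(\h.(h g)))) (\b.(\c.b)))
Step 4: (normal form reached)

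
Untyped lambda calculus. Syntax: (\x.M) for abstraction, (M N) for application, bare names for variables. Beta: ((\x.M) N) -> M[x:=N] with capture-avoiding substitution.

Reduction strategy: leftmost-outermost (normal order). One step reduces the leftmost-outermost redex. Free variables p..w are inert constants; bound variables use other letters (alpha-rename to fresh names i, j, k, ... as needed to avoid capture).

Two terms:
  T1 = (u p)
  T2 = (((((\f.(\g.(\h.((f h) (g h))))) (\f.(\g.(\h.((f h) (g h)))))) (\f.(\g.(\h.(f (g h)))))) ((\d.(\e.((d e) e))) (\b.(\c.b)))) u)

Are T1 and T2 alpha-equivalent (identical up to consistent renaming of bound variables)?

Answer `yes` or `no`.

Term 1: (u p)
Term 2: (((((\f.(\g.(\h.((f h) (g h))))) (\f.(\g.(\h.((f h) (g h)))))) (\f.(\g.(\h.(f (g h)))))) ((\d.(\e.((d e) e))) (\b.(\c.b)))) u)
Alpha-equivalence: compare structure up to binder renaming.
Result: False

Answer: no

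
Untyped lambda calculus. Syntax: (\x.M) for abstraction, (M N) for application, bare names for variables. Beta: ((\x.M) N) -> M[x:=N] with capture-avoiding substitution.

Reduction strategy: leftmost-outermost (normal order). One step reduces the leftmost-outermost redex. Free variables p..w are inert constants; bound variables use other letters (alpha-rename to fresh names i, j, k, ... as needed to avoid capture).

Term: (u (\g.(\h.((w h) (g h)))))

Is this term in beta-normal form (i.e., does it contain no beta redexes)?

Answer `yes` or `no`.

Answer: yes

Derivation:
Term: (u (\g.(\h.((w h) (g h)))))
No beta redexes found.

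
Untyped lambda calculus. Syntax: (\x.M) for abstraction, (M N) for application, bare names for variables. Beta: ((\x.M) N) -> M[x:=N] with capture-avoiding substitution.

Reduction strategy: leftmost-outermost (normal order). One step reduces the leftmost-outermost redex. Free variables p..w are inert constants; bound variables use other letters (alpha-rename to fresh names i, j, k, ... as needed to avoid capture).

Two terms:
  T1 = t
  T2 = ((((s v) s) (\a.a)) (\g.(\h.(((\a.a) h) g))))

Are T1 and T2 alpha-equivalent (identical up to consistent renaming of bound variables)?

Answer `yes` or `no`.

Term 1: t
Term 2: ((((s v) s) (\a.a)) (\g.(\h.(((\a.a) h) g))))
Alpha-equivalence: compare structure up to binder renaming.
Result: False

Answer: no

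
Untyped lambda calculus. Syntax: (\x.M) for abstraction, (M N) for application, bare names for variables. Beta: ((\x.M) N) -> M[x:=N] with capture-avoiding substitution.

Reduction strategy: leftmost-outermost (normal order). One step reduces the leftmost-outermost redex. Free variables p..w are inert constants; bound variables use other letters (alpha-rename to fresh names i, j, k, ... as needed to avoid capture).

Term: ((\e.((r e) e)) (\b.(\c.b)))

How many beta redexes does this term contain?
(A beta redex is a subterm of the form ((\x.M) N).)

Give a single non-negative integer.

Term: ((\e.((r e) e)) (\b.(\c.b)))
  Redex: ((\e.((r e) e)) (\b.(\c.b)))
Total redexes: 1

Answer: 1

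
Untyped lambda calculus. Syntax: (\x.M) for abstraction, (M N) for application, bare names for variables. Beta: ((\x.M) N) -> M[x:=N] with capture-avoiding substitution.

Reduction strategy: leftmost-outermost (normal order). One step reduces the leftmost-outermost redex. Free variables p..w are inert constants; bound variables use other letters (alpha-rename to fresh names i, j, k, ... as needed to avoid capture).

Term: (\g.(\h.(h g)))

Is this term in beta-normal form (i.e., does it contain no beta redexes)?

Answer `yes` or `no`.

Answer: yes

Derivation:
Term: (\g.(\h.(h g)))
No beta redexes found.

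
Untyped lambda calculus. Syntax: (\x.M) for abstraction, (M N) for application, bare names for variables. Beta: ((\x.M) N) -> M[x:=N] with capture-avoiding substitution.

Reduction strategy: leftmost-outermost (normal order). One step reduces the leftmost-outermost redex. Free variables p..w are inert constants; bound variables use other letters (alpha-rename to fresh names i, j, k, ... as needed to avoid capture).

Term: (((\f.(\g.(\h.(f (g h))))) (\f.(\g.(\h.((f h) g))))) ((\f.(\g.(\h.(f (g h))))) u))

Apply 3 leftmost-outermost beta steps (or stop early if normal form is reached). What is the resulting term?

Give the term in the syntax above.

Step 0: (((\f.(\g.(\h.(f (g h))))) (\f.(\g.(\h.((f h) g))))) ((\f.(\g.(\h.(f (g h))))) u))
Step 1: ((\g.(\h.((\f.(\g.(\h.((f h) g)))) (g h)))) ((\f.(\g.(\h.(f (g h))))) u))
Step 2: (\h.((\f.(\g.(\h.((f h) g)))) (((\f.(\g.(\h.(f (g h))))) u) h)))
Step 3: (\h.(\g.(\i.(((((\f.(\g.(\h.(f (g h))))) u) h) i) g))))

Answer: (\h.(\g.(\i.(((((\f.(\g.(\h.(f (g h))))) u) h) i) g))))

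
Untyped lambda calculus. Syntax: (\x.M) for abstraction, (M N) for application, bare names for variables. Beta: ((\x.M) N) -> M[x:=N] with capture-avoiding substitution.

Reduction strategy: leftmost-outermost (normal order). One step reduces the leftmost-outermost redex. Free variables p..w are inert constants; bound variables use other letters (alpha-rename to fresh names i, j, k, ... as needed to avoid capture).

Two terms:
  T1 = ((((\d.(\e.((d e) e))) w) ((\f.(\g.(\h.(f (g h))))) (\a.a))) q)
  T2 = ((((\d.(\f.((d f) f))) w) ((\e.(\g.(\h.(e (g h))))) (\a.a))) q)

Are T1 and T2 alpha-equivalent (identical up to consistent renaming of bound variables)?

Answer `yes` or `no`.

Term 1: ((((\d.(\e.((d e) e))) w) ((\f.(\g.(\h.(f (g h))))) (\a.a))) q)
Term 2: ((((\d.(\f.((d f) f))) w) ((\e.(\g.(\h.(e (g h))))) (\a.a))) q)
Alpha-equivalence: compare structure up to binder renaming.
Result: True

Answer: yes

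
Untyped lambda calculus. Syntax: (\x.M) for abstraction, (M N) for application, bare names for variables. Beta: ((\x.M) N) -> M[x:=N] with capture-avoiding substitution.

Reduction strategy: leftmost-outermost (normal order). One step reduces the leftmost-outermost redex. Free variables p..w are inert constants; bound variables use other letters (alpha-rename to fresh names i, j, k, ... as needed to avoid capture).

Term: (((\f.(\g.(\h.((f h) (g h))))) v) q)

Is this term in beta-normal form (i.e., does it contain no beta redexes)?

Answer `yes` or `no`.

Term: (((\f.(\g.(\h.((f h) (g h))))) v) q)
Found 1 beta redex(es).

Answer: no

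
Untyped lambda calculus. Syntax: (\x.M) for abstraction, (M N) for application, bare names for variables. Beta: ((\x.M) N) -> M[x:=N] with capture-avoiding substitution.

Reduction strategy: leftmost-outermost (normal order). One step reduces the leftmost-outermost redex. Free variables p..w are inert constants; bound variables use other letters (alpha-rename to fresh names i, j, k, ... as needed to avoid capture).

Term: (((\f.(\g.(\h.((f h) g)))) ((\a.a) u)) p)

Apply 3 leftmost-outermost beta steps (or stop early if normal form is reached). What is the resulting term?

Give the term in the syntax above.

Step 0: (((\f.(\g.(\h.((f h) g)))) ((\a.a) u)) p)
Step 1: ((\g.(\h.((((\a.a) u) h) g))) p)
Step 2: (\h.((((\a.a) u) h) p))
Step 3: (\h.((u h) p))

Answer: (\h.((u h) p))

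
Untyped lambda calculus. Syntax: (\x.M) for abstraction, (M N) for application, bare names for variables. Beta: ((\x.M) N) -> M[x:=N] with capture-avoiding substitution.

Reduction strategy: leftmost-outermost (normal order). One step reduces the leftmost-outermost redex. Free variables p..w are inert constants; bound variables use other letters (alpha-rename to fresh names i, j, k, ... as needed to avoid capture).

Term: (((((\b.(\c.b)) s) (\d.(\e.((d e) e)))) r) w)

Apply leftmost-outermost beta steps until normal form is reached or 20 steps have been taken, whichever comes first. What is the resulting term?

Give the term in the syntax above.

Answer: ((s r) w)

Derivation:
Step 0: (((((\b.(\c.b)) s) (\d.(\e.((d e) e)))) r) w)
Step 1: ((((\c.s) (\d.(\e.((d e) e)))) r) w)
Step 2: ((s r) w)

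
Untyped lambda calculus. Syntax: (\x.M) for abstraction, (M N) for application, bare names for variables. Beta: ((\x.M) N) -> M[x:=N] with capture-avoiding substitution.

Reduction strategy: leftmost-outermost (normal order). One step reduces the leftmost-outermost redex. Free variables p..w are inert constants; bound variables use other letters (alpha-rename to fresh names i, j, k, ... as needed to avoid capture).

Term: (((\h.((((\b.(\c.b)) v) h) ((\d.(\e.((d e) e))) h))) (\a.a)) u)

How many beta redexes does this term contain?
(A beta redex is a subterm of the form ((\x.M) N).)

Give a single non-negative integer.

Term: (((\h.((((\b.(\c.b)) v) h) ((\d.(\e.((d e) e))) h))) (\a.a)) u)
  Redex: ((\h.((((\b.(\c.b)) v) h) ((\d.(\e.((d e) e))) h))) (\a.a))
  Redex: ((\b.(\c.b)) v)
  Redex: ((\d.(\e.((d e) e))) h)
Total redexes: 3

Answer: 3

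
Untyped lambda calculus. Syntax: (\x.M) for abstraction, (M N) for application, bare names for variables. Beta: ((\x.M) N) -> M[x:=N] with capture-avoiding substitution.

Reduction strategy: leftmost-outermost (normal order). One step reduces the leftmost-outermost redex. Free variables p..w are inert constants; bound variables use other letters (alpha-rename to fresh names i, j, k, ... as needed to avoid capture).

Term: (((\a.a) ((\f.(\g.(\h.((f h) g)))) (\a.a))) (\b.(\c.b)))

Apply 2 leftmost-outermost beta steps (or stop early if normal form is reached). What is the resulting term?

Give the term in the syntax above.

Step 0: (((\a.a) ((\f.(\g.(\h.((f h) g)))) (\a.a))) (\b.(\c.b)))
Step 1: (((\f.(\g.(\h.((f h) g)))) (\a.a)) (\b.(\c.b)))
Step 2: ((\g.(\h.(((\a.a) h) g))) (\b.(\c.b)))

Answer: ((\g.(\h.(((\a.a) h) g))) (\b.(\c.b)))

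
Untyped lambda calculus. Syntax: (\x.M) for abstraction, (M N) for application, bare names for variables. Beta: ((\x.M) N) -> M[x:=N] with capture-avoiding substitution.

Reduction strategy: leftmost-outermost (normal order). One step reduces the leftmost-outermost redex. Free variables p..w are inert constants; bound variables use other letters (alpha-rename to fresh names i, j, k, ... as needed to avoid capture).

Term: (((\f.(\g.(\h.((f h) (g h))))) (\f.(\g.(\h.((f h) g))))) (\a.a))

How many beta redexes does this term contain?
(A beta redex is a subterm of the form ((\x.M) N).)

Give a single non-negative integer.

Answer: 1

Derivation:
Term: (((\f.(\g.(\h.((f h) (g h))))) (\f.(\g.(\h.((f h) g))))) (\a.a))
  Redex: ((\f.(\g.(\h.((f h) (g h))))) (\f.(\g.(\h.((f h) g)))))
Total redexes: 1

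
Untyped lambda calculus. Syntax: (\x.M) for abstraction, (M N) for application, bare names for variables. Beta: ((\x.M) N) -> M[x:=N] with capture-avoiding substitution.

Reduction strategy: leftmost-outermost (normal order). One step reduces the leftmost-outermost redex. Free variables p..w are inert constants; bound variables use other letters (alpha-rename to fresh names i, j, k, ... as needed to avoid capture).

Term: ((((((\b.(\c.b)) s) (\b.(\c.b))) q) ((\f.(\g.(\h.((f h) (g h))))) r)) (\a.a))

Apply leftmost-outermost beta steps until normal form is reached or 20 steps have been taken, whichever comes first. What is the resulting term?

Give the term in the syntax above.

Answer: (((s q) (\g.(\h.((r h) (g h))))) (\a.a))

Derivation:
Step 0: ((((((\b.(\c.b)) s) (\b.(\c.b))) q) ((\f.(\g.(\h.((f h) (g h))))) r)) (\a.a))
Step 1: (((((\c.s) (\b.(\c.b))) q) ((\f.(\g.(\h.((f h) (g h))))) r)) (\a.a))
Step 2: (((s q) ((\f.(\g.(\h.((f h) (g h))))) r)) (\a.a))
Step 3: (((s q) (\g.(\h.((r h) (g h))))) (\a.a))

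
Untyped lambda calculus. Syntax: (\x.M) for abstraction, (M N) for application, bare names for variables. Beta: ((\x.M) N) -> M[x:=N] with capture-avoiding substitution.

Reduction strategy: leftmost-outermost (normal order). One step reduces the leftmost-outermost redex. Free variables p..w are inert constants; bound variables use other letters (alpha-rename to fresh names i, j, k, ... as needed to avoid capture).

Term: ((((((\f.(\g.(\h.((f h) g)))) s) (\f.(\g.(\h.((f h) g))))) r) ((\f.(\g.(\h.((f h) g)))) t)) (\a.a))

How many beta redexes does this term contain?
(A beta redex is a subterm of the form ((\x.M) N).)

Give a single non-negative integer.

Answer: 2

Derivation:
Term: ((((((\f.(\g.(\h.((f h) g)))) s) (\f.(\g.(\h.((f h) g))))) r) ((\f.(\g.(\h.((f h) g)))) t)) (\a.a))
  Redex: ((\f.(\g.(\h.((f h) g)))) s)
  Redex: ((\f.(\g.(\h.((f h) g)))) t)
Total redexes: 2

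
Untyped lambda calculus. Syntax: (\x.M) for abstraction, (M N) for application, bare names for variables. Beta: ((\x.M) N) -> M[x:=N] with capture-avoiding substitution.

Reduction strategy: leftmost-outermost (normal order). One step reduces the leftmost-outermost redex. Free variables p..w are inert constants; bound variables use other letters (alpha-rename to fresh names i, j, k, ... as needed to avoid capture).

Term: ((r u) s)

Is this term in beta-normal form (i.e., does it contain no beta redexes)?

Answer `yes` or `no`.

Term: ((r u) s)
No beta redexes found.

Answer: yes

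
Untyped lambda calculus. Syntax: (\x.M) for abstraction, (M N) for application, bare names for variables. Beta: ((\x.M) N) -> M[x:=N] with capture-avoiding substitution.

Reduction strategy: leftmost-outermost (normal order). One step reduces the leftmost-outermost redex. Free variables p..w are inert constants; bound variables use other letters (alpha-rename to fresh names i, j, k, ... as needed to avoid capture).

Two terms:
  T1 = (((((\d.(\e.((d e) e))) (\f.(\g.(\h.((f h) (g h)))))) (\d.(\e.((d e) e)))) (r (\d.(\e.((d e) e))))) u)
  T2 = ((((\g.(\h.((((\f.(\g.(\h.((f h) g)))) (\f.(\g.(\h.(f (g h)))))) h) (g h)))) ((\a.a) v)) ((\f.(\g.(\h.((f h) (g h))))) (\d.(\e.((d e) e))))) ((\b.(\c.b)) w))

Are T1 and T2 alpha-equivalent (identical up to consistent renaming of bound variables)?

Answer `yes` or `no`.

Term 1: (((((\d.(\e.((d e) e))) (\f.(\g.(\h.((f h) (g h)))))) (\d.(\e.((d e) e)))) (r (\d.(\e.((d e) e))))) u)
Term 2: ((((\g.(\h.((((\f.(\g.(\h.((f h) g)))) (\f.(\g.(\h.(f (g h)))))) h) (g h)))) ((\a.a) v)) ((\f.(\g.(\h.((f h) (g h))))) (\d.(\e.((d e) e))))) ((\b.(\c.b)) w))
Alpha-equivalence: compare structure up to binder renaming.
Result: False

Answer: no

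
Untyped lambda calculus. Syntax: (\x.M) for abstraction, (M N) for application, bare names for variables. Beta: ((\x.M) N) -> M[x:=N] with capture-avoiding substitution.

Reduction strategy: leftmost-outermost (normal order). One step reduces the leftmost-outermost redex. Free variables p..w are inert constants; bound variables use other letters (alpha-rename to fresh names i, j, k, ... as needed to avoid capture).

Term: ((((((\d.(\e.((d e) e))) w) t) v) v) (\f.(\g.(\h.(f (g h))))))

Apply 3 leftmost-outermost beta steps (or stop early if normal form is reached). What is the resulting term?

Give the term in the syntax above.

Step 0: ((((((\d.(\e.((d e) e))) w) t) v) v) (\f.(\g.(\h.(f (g h))))))
Step 1: (((((\e.((w e) e)) t) v) v) (\f.(\g.(\h.(f (g h))))))
Step 2: (((((w t) t) v) v) (\f.(\g.(\h.(f (g h))))))
Step 3: (normal form reached)

Answer: (((((w t) t) v) v) (\f.(\g.(\h.(f (g h))))))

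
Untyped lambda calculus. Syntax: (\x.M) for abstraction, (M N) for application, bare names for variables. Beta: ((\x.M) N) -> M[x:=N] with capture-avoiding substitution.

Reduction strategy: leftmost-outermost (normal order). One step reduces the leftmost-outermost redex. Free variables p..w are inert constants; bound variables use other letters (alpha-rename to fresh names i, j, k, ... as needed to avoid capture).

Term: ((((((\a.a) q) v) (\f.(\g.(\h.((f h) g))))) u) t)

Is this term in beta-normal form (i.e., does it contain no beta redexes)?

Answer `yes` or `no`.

Term: ((((((\a.a) q) v) (\f.(\g.(\h.((f h) g))))) u) t)
Found 1 beta redex(es).

Answer: no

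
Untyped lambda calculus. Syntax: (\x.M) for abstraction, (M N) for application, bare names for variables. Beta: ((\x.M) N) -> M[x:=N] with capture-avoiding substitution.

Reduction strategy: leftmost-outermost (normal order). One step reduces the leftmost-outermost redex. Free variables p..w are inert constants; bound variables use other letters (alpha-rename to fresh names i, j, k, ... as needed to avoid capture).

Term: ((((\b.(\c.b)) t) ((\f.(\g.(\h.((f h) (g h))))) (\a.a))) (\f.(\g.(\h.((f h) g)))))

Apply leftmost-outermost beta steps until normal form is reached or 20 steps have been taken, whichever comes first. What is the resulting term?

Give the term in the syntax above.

Answer: (t (\f.(\g.(\h.((f h) g)))))

Derivation:
Step 0: ((((\b.(\c.b)) t) ((\f.(\g.(\h.((f h) (g h))))) (\a.a))) (\f.(\g.(\h.((f h) g)))))
Step 1: (((\c.t) ((\f.(\g.(\h.((f h) (g h))))) (\a.a))) (\f.(\g.(\h.((f h) g)))))
Step 2: (t (\f.(\g.(\h.((f h) g)))))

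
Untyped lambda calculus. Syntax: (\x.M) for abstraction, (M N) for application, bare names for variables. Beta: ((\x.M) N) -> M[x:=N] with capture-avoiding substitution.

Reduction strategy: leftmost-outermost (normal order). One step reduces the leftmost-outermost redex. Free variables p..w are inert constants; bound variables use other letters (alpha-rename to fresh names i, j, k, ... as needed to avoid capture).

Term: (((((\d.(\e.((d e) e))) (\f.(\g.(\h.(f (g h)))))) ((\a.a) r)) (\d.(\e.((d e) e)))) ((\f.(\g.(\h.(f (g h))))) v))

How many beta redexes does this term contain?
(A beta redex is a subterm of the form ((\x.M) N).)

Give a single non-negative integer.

Term: (((((\d.(\e.((d e) e))) (\f.(\g.(\h.(f (g h)))))) ((\a.a) r)) (\d.(\e.((d e) e)))) ((\f.(\g.(\h.(f (g h))))) v))
  Redex: ((\d.(\e.((d e) e))) (\f.(\g.(\h.(f (g h))))))
  Redex: ((\a.a) r)
  Redex: ((\f.(\g.(\h.(f (g h))))) v)
Total redexes: 3

Answer: 3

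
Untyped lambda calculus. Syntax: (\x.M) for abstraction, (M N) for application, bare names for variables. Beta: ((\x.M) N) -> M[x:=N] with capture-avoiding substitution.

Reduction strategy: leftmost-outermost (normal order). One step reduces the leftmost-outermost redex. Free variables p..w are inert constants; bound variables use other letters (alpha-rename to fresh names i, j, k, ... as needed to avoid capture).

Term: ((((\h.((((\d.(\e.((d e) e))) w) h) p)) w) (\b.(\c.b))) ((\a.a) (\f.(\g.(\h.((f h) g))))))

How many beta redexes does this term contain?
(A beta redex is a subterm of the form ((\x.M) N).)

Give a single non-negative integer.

Term: ((((\h.((((\d.(\e.((d e) e))) w) h) p)) w) (\b.(\c.b))) ((\a.a) (\f.(\g.(\h.((f h) g))))))
  Redex: ((\h.((((\d.(\e.((d e) e))) w) h) p)) w)
  Redex: ((\d.(\e.((d e) e))) w)
  Redex: ((\a.a) (\f.(\g.(\h.((f h) g)))))
Total redexes: 3

Answer: 3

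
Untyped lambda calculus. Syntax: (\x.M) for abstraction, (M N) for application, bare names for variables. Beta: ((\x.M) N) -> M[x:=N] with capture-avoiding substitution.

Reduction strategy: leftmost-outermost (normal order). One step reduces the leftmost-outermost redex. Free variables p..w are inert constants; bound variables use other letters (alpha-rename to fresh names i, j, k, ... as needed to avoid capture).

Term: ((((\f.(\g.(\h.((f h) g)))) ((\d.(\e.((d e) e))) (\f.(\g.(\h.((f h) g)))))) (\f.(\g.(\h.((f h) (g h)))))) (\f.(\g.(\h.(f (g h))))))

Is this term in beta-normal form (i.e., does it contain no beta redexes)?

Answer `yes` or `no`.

Answer: no

Derivation:
Term: ((((\f.(\g.(\h.((f h) g)))) ((\d.(\e.((d e) e))) (\f.(\g.(\h.((f h) g)))))) (\f.(\g.(\h.((f h) (g h)))))) (\f.(\g.(\h.(f (g h))))))
Found 2 beta redex(es).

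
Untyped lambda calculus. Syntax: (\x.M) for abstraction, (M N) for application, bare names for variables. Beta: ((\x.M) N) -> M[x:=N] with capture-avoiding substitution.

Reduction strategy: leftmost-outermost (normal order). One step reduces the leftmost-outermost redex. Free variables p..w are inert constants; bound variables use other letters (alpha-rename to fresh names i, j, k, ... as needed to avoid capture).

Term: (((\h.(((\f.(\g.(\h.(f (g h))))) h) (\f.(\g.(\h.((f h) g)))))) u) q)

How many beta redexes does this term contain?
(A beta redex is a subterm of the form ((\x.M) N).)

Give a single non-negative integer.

Term: (((\h.(((\f.(\g.(\h.(f (g h))))) h) (\f.(\g.(\h.((f h) g)))))) u) q)
  Redex: ((\h.(((\f.(\g.(\h.(f (g h))))) h) (\f.(\g.(\h.((f h) g)))))) u)
  Redex: ((\f.(\g.(\h.(f (g h))))) h)
Total redexes: 2

Answer: 2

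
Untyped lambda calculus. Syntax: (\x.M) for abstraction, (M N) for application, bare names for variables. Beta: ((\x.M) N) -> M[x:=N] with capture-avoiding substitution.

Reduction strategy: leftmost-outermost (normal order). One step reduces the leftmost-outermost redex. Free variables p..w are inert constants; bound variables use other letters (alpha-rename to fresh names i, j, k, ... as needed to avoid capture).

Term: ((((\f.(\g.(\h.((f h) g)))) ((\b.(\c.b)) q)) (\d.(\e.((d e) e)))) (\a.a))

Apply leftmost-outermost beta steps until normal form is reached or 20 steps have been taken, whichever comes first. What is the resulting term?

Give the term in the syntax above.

Answer: (q (\d.(\e.((d e) e))))

Derivation:
Step 0: ((((\f.(\g.(\h.((f h) g)))) ((\b.(\c.b)) q)) (\d.(\e.((d e) e)))) (\a.a))
Step 1: (((\g.(\h.((((\b.(\c.b)) q) h) g))) (\d.(\e.((d e) e)))) (\a.a))
Step 2: ((\h.((((\b.(\c.b)) q) h) (\d.(\e.((d e) e))))) (\a.a))
Step 3: ((((\b.(\c.b)) q) (\a.a)) (\d.(\e.((d e) e))))
Step 4: (((\c.q) (\a.a)) (\d.(\e.((d e) e))))
Step 5: (q (\d.(\e.((d e) e))))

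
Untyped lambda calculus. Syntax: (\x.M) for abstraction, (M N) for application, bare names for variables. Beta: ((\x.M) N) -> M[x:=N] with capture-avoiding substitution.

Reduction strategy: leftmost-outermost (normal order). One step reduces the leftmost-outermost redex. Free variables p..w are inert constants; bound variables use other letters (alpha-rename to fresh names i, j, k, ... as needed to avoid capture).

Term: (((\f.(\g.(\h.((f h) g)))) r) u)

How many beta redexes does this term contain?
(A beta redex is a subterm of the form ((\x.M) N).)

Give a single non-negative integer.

Answer: 1

Derivation:
Term: (((\f.(\g.(\h.((f h) g)))) r) u)
  Redex: ((\f.(\g.(\h.((f h) g)))) r)
Total redexes: 1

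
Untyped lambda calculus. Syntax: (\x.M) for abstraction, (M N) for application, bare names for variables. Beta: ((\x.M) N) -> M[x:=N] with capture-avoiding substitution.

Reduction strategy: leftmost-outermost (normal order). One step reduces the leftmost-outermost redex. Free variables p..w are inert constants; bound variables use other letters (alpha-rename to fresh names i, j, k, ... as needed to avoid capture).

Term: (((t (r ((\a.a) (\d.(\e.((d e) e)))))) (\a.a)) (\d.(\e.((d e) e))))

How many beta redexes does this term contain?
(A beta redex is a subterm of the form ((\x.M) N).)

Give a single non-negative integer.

Answer: 1

Derivation:
Term: (((t (r ((\a.a) (\d.(\e.((d e) e)))))) (\a.a)) (\d.(\e.((d e) e))))
  Redex: ((\a.a) (\d.(\e.((d e) e))))
Total redexes: 1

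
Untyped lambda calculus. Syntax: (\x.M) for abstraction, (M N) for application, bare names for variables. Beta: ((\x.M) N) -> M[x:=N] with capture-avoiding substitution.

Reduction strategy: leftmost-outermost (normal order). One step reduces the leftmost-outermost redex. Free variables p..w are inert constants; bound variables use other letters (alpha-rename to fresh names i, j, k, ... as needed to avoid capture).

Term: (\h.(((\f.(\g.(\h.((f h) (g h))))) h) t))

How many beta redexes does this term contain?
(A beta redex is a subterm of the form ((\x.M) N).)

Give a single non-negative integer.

Answer: 1

Derivation:
Term: (\h.(((\f.(\g.(\h.((f h) (g h))))) h) t))
  Redex: ((\f.(\g.(\h.((f h) (g h))))) h)
Total redexes: 1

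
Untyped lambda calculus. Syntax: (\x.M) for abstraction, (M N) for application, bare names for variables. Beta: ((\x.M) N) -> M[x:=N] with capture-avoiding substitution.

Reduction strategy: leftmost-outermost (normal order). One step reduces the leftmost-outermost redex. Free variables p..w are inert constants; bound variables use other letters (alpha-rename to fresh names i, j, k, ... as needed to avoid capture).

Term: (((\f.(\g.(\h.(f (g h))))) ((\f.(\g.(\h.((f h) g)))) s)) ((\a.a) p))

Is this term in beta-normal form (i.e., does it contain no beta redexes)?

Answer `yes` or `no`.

Answer: no

Derivation:
Term: (((\f.(\g.(\h.(f (g h))))) ((\f.(\g.(\h.((f h) g)))) s)) ((\a.a) p))
Found 3 beta redex(es).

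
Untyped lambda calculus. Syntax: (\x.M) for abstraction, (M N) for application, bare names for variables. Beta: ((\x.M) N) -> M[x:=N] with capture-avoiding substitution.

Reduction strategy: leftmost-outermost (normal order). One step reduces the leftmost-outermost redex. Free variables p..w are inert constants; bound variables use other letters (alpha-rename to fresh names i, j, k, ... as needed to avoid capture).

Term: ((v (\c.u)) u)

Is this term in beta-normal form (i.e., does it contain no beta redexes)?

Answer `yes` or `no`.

Term: ((v (\c.u)) u)
No beta redexes found.

Answer: yes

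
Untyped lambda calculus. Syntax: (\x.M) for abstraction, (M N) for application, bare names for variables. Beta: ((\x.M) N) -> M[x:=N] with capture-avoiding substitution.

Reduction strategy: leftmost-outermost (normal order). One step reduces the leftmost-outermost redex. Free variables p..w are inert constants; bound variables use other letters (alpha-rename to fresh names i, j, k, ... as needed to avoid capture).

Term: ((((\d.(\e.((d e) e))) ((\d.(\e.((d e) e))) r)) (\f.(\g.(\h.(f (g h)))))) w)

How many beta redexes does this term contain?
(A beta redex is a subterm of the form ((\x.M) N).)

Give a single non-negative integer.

Answer: 2

Derivation:
Term: ((((\d.(\e.((d e) e))) ((\d.(\e.((d e) e))) r)) (\f.(\g.(\h.(f (g h)))))) w)
  Redex: ((\d.(\e.((d e) e))) ((\d.(\e.((d e) e))) r))
  Redex: ((\d.(\e.((d e) e))) r)
Total redexes: 2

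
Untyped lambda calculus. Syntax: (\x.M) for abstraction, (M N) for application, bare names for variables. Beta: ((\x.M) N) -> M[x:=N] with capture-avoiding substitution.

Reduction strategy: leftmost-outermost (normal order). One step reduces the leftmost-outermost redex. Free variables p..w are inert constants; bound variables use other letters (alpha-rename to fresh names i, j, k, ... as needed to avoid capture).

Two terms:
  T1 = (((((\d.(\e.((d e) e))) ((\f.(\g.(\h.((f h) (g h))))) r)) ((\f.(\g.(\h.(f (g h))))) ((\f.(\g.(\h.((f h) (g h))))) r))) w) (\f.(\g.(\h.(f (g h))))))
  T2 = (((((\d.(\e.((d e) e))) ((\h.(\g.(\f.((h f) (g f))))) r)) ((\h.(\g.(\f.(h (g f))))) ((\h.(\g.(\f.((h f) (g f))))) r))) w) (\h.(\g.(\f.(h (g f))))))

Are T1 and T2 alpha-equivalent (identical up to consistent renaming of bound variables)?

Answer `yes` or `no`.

Term 1: (((((\d.(\e.((d e) e))) ((\f.(\g.(\h.((f h) (g h))))) r)) ((\f.(\g.(\h.(f (g h))))) ((\f.(\g.(\h.((f h) (g h))))) r))) w) (\f.(\g.(\h.(f (g h))))))
Term 2: (((((\d.(\e.((d e) e))) ((\h.(\g.(\f.((h f) (g f))))) r)) ((\h.(\g.(\f.(h (g f))))) ((\h.(\g.(\f.((h f) (g f))))) r))) w) (\h.(\g.(\f.(h (g f))))))
Alpha-equivalence: compare structure up to binder renaming.
Result: True

Answer: yes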